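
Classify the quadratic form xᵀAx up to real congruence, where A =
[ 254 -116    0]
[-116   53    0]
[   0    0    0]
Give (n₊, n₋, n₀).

step 0: pivot 254 → sign +
step 1: pivot 3/127 → sign +
step 2: row/col 2 already zero → sign 0
signature = (2, 0, 1)

Answer: (2, 0, 1)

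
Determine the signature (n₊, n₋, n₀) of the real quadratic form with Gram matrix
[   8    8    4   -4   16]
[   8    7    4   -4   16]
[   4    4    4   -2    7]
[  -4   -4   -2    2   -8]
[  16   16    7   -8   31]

step 0: pivot 8 → sign +
step 1: pivot -1 → sign −
step 2: pivot 2 → sign +
step 3: pivot -3/2 → sign −
step 4: row/col 4 already zero → sign 0
signature = (2, 2, 1)

Answer: (2, 2, 1)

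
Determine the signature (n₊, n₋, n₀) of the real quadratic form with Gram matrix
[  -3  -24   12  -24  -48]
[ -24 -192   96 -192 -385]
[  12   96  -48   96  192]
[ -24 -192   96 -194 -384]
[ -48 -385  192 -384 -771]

step 0: pivot -3 → sign −
step 1: pivot -2 → sign −
step 2: pivot -3 → sign −
step 3: pivot 1/3 → sign +
step 4: row/col 4 already zero → sign 0
signature = (1, 3, 1)

Answer: (1, 3, 1)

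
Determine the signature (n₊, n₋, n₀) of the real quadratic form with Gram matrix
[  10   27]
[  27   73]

step 0: pivot 10 → sign +
step 1: pivot 1/10 → sign +
signature = (2, 0, 0)

Answer: (2, 0, 0)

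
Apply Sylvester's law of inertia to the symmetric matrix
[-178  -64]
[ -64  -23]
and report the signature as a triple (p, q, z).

Answer: (1, 1, 0)

Derivation:
step 0: pivot -178 → sign −
step 1: pivot 1/89 → sign +
signature = (1, 1, 0)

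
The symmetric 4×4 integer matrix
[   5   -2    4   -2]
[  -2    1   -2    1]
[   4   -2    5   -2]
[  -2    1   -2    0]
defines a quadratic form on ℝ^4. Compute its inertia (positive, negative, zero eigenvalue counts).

step 0: pivot 5 → sign +
step 1: pivot 1/5 → sign +
step 2: pivot 1 → sign +
step 3: pivot -1 → sign −
signature = (3, 1, 0)

Answer: (3, 1, 0)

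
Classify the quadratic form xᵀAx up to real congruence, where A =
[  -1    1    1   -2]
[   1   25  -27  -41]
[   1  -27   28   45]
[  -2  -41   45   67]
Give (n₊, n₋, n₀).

Answer: (2, 2, 0)

Derivation:
step 0: pivot -1 → sign −
step 1: pivot 26 → sign +
step 2: pivot 3 → sign +
step 3: pivot -3/26 → sign −
signature = (2, 2, 0)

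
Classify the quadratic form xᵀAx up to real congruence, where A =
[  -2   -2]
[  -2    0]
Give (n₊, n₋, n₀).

step 0: pivot -2 → sign −
step 1: pivot 2 → sign +
signature = (1, 1, 0)

Answer: (1, 1, 0)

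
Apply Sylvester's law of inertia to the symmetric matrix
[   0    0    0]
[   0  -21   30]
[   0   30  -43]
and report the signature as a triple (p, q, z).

Answer: (0, 2, 1)

Derivation:
step 0: pivot -21 → sign −
step 1: pivot -1/7 → sign −
step 2: row/col 2 already zero → sign 0
signature = (0, 2, 1)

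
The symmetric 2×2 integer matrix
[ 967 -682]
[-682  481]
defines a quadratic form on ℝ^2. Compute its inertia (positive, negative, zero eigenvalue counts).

Answer: (2, 0, 0)

Derivation:
step 0: pivot 967 → sign +
step 1: pivot 3/967 → sign +
signature = (2, 0, 0)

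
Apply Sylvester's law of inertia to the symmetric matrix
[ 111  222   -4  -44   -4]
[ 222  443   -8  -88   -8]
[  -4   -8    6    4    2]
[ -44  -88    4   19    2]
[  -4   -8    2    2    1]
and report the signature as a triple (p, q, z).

step 0: pivot 111 → sign +
step 1: pivot -1 → sign −
step 2: pivot 650/111 → sign +
step 3: pivot 183/325 → sign +
step 4: pivot 3/61 → sign +
signature = (4, 1, 0)

Answer: (4, 1, 0)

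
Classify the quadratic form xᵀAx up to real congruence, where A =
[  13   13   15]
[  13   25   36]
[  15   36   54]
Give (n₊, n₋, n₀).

Answer: (2, 1, 0)

Derivation:
step 0: pivot 13 → sign +
step 1: pivot 12 → sign +
step 2: pivot -3/52 → sign −
signature = (2, 1, 0)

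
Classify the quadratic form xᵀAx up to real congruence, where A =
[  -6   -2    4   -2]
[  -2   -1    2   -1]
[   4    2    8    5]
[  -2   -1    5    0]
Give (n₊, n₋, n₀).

Answer: (2, 2, 0)

Derivation:
step 0: pivot -6 → sign −
step 1: pivot -1/3 → sign −
step 2: pivot 12 → sign +
step 3: pivot 1/4 → sign +
signature = (2, 2, 0)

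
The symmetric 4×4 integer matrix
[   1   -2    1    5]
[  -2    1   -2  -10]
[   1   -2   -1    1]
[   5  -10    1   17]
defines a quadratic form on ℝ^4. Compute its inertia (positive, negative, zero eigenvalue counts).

step 0: pivot 1 → sign +
step 1: pivot -3 → sign −
step 2: pivot -2 → sign −
step 3: row/col 3 already zero → sign 0
signature = (1, 2, 1)

Answer: (1, 2, 1)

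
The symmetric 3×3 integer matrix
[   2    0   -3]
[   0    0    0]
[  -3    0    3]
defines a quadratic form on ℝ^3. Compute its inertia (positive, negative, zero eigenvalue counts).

Answer: (1, 1, 1)

Derivation:
step 0: pivot 2 → sign +
step 1: pivot -3/2 → sign −
step 2: row/col 2 already zero → sign 0
signature = (1, 1, 1)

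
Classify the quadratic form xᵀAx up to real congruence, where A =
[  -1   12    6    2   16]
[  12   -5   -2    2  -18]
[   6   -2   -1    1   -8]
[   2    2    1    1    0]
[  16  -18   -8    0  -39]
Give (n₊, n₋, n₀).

step 0: pivot -1 → sign −
step 1: pivot 139 → sign +
step 2: pivot -35/139 → sign −
step 3: pivot 6/35 → sign +
step 4: pivot -3 → sign −
signature = (2, 3, 0)

Answer: (2, 3, 0)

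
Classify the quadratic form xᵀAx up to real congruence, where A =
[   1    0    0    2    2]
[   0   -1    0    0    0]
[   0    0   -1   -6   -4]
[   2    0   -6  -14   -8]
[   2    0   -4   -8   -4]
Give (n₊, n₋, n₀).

Answer: (2, 2, 1)

Derivation:
step 0: pivot 1 → sign +
step 1: pivot -1 → sign −
step 2: pivot -1 → sign −
step 3: pivot 18 → sign +
step 4: row/col 4 already zero → sign 0
signature = (2, 2, 1)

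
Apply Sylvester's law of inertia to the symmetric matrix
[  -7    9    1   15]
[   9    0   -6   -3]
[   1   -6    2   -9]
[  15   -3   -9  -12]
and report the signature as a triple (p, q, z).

Answer: (2, 2, 0)

Derivation:
step 0: pivot -7 → sign −
step 1: pivot 81/7 → sign +
step 2: pivot 2/9 → sign +
step 3: pivot -3 → sign −
signature = (2, 2, 0)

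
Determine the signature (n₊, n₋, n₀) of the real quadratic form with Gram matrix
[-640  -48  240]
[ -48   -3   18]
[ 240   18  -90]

step 0: pivot -640 → sign −
step 1: pivot 3/5 → sign +
step 2: row/col 2 already zero → sign 0
signature = (1, 1, 1)

Answer: (1, 1, 1)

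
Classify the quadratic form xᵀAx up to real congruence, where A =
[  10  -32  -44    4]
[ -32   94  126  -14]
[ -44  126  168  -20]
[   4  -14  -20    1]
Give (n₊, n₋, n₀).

Answer: (2, 2, 0)

Derivation:
step 0: pivot 10 → sign +
step 1: pivot -42/5 → sign −
step 2: pivot 10/21 → sign +
step 3: pivot -3/5 → sign −
signature = (2, 2, 0)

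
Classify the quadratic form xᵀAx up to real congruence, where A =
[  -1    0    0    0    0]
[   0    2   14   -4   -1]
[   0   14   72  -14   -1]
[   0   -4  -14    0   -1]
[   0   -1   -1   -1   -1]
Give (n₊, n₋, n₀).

step 0: pivot -1 → sign −
step 1: pivot 2 → sign +
step 2: pivot -26 → sign −
step 3: pivot -6/13 → sign −
step 4: row/col 4 already zero → sign 0
signature = (1, 3, 1)

Answer: (1, 3, 1)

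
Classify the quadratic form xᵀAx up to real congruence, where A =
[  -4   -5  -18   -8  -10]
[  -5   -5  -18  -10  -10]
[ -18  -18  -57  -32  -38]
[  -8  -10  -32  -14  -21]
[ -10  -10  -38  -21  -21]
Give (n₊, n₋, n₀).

step 0: pivot -4 → sign −
step 1: pivot 5/4 → sign +
step 2: pivot 39/5 → sign +
step 3: pivot -2/39 → sign −
step 4: pivot -3/2 → sign −
signature = (2, 3, 0)

Answer: (2, 3, 0)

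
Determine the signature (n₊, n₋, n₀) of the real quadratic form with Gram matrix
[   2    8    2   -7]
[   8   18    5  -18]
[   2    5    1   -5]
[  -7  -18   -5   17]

step 0: pivot 2 → sign +
step 1: pivot -14 → sign −
step 2: pivot -5/14 → sign −
step 3: pivot -3/10 → sign −
signature = (1, 3, 0)

Answer: (1, 3, 0)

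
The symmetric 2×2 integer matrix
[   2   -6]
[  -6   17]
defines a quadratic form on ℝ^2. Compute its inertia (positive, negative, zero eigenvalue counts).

step 0: pivot 2 → sign +
step 1: pivot -1 → sign −
signature = (1, 1, 0)

Answer: (1, 1, 0)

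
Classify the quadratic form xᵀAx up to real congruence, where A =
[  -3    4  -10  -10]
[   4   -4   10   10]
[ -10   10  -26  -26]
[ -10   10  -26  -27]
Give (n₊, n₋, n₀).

Answer: (1, 3, 0)

Derivation:
step 0: pivot -3 → sign −
step 1: pivot 4/3 → sign +
step 2: pivot -1 → sign −
step 3: pivot -1 → sign −
signature = (1, 3, 0)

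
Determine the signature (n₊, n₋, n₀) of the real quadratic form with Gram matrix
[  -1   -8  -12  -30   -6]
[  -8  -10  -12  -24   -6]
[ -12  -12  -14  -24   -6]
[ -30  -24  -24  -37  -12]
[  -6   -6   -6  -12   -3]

step 0: pivot -1 → sign −
step 1: pivot 54 → sign +
step 2: pivot -2/3 → sign −
step 3: pivot -1 → sign −
step 4: pivot 1 → sign +
signature = (2, 3, 0)

Answer: (2, 3, 0)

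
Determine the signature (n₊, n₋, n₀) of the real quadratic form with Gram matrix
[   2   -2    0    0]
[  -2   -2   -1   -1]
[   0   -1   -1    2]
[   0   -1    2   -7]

Answer: (1, 2, 1)

Derivation:
step 0: pivot 2 → sign +
step 1: pivot -4 → sign −
step 2: pivot -3/4 → sign −
step 3: row/col 3 already zero → sign 0
signature = (1, 2, 1)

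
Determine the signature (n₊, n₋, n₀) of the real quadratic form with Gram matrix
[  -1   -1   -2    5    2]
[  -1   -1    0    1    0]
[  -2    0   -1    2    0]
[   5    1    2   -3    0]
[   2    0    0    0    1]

Answer: (2, 2, 1)

Derivation:
step 0: pivot -1 → sign −
step 1: pivot 3 → sign +
step 2: pivot -4/3 → sign −
step 3: pivot 2 → sign +
step 4: row/col 4 already zero → sign 0
signature = (2, 2, 1)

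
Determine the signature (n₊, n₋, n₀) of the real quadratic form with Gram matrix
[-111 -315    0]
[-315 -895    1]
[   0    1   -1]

Answer: (0, 3, 0)

Derivation:
step 0: pivot -111 → sign −
step 1: pivot -40/37 → sign −
step 2: pivot -3/40 → sign −
signature = (0, 3, 0)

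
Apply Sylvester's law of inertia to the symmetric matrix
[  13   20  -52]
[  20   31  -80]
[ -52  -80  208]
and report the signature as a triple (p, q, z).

step 0: pivot 13 → sign +
step 1: pivot 3/13 → sign +
step 2: row/col 2 already zero → sign 0
signature = (2, 0, 1)

Answer: (2, 0, 1)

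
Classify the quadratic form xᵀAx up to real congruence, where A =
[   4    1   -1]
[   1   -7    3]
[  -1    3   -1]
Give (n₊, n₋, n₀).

Answer: (2, 1, 0)

Derivation:
step 0: pivot 4 → sign +
step 1: pivot -29/4 → sign −
step 2: pivot 6/29 → sign +
signature = (2, 1, 0)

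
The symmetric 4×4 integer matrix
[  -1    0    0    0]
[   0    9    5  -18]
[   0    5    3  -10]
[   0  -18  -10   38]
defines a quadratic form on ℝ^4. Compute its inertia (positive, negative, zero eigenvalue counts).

step 0: pivot -1 → sign −
step 1: pivot 9 → sign +
step 2: pivot 2/9 → sign +
step 3: pivot 2 → sign +
signature = (3, 1, 0)

Answer: (3, 1, 0)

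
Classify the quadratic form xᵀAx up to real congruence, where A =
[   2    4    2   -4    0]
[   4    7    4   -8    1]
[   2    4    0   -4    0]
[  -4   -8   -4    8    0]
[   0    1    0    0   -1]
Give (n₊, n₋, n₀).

Answer: (1, 2, 2)

Derivation:
step 0: pivot 2 → sign +
step 1: pivot -1 → sign −
step 2: pivot -2 → sign −
step 3: row/col 3 already zero → sign 0
step 4: row/col 4 already zero → sign 0
signature = (1, 2, 2)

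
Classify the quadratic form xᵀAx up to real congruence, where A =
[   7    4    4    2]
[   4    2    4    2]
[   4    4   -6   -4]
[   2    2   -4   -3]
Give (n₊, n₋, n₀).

step 0: pivot 7 → sign +
step 1: pivot -2/7 → sign −
step 2: pivot 2 → sign +
step 3: pivot -1 → sign −
signature = (2, 2, 0)

Answer: (2, 2, 0)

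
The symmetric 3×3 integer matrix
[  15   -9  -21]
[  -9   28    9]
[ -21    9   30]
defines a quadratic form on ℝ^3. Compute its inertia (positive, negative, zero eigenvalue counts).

Answer: (3, 0, 0)

Derivation:
step 0: pivot 15 → sign +
step 1: pivot 113/5 → sign +
step 2: pivot 3/113 → sign +
signature = (3, 0, 0)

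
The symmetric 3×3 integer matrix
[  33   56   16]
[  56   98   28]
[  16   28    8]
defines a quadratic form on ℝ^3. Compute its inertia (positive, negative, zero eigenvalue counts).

Answer: (2, 0, 1)

Derivation:
step 0: pivot 33 → sign +
step 1: pivot 98/33 → sign +
step 2: row/col 2 already zero → sign 0
signature = (2, 0, 1)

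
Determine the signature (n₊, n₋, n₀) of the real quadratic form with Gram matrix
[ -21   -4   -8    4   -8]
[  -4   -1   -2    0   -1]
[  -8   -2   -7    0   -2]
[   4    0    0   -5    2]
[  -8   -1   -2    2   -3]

Answer: (1, 4, 0)

Derivation:
step 0: pivot -21 → sign −
step 1: pivot -5/21 → sign −
step 2: pivot -3 → sign −
step 3: pivot -9/5 → sign −
step 4: pivot 2 → sign +
signature = (1, 4, 0)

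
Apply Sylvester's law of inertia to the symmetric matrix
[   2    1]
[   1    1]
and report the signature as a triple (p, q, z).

step 0: pivot 2 → sign +
step 1: pivot 1/2 → sign +
signature = (2, 0, 0)

Answer: (2, 0, 0)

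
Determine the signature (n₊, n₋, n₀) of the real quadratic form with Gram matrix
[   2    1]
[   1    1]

Answer: (2, 0, 0)

Derivation:
step 0: pivot 2 → sign +
step 1: pivot 1/2 → sign +
signature = (2, 0, 0)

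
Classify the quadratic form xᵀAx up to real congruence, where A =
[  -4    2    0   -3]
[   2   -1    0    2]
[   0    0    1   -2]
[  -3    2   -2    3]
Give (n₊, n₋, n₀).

step 0: pivot -4 → sign −
step 1: pivot 1 → sign +
step 2: pivot 5/4 → sign +
step 3: pivot -1/5 → sign −
signature = (2, 2, 0)

Answer: (2, 2, 0)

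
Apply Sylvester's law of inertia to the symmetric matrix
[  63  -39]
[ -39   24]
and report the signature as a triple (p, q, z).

step 0: pivot 63 → sign +
step 1: pivot -1/7 → sign −
signature = (1, 1, 0)

Answer: (1, 1, 0)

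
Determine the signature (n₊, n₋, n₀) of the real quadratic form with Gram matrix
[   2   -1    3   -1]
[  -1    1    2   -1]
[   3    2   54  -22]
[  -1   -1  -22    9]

Answer: (3, 0, 1)

Derivation:
step 0: pivot 2 → sign +
step 1: pivot 1/2 → sign +
step 2: pivot 25 → sign +
step 3: row/col 3 already zero → sign 0
signature = (3, 0, 1)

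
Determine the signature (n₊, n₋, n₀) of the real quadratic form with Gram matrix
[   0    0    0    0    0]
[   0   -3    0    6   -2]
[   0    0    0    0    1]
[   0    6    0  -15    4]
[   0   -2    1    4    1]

step 0: pivot -3 → sign −
step 1: pivot -3 → sign −
step 2: pivot 7/3 → sign +
step 3: pivot -3/7 → sign −
step 4: row/col 4 already zero → sign 0
signature = (1, 3, 1)

Answer: (1, 3, 1)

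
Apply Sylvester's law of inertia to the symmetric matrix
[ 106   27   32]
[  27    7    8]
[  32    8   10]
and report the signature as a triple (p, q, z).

step 0: pivot 106 → sign +
step 1: pivot 13/106 → sign +
step 2: pivot 2/13 → sign +
signature = (3, 0, 0)

Answer: (3, 0, 0)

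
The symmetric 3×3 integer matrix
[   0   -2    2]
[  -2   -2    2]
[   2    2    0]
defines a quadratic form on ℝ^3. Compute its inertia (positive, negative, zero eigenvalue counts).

Answer: (2, 1, 0)

Derivation:
step 0: pivot -2 → sign −
step 1: pivot 2 → sign +
step 2: pivot 2 → sign +
signature = (2, 1, 0)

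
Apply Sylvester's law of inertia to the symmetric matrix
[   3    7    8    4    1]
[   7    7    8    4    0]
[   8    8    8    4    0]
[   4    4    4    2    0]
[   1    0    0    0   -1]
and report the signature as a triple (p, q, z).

Answer: (1, 3, 1)

Derivation:
step 0: pivot 3 → sign +
step 1: pivot -28/3 → sign −
step 2: pivot -8/7 → sign −
step 3: pivot -3/4 → sign −
step 4: row/col 4 already zero → sign 0
signature = (1, 3, 1)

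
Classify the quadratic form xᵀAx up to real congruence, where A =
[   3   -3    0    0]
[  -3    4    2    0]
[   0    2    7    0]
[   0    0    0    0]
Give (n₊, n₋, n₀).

step 0: pivot 3 → sign +
step 1: pivot 1 → sign +
step 2: pivot 3 → sign +
step 3: row/col 3 already zero → sign 0
signature = (3, 0, 1)

Answer: (3, 0, 1)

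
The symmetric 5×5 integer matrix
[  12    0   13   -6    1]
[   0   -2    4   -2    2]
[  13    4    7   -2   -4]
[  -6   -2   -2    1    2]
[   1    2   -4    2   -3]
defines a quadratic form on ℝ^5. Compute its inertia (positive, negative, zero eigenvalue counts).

Answer: (3, 2, 0)

Derivation:
step 0: pivot 12 → sign +
step 1: pivot -2 → sign −
step 2: pivot 11/12 → sign +
step 3: pivot -3/11 → sign −
step 4: pivot 2 → sign +
signature = (3, 2, 0)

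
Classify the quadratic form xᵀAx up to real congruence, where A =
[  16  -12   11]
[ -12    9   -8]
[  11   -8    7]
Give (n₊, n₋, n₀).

Answer: (2, 1, 0)

Derivation:
step 0: pivot 16 → sign +
step 1: pivot -9/16 → sign −
step 2: pivot 1/9 → sign +
signature = (2, 1, 0)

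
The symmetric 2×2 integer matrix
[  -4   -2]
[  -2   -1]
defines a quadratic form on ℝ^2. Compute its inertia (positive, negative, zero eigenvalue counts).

Answer: (0, 1, 1)

Derivation:
step 0: pivot -4 → sign −
step 1: row/col 1 already zero → sign 0
signature = (0, 1, 1)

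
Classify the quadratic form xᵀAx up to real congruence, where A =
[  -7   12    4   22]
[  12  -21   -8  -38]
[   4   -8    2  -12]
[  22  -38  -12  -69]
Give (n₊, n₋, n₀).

Answer: (2, 2, 0)

Derivation:
step 0: pivot -7 → sign −
step 1: pivot -3/7 → sign −
step 2: pivot 22/3 → sign +
step 3: pivot 1/11 → sign +
signature = (2, 2, 0)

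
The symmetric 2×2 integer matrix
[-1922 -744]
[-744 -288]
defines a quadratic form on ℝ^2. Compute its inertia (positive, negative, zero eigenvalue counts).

Answer: (0, 1, 1)

Derivation:
step 0: pivot -1922 → sign −
step 1: row/col 1 already zero → sign 0
signature = (0, 1, 1)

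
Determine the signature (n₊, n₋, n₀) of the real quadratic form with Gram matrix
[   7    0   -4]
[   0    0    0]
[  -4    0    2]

step 0: pivot 7 → sign +
step 1: pivot -2/7 → sign −
step 2: row/col 2 already zero → sign 0
signature = (1, 1, 1)

Answer: (1, 1, 1)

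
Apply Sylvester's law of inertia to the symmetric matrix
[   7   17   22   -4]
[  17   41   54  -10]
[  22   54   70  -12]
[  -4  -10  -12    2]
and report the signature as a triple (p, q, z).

step 0: pivot 7 → sign +
step 1: pivot -2/7 → sign −
step 2: pivot 2 → sign +
step 3: row/col 3 already zero → sign 0
signature = (2, 1, 1)

Answer: (2, 1, 1)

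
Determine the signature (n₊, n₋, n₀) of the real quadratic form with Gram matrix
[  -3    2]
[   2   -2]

step 0: pivot -3 → sign −
step 1: pivot -2/3 → sign −
signature = (0, 2, 0)

Answer: (0, 2, 0)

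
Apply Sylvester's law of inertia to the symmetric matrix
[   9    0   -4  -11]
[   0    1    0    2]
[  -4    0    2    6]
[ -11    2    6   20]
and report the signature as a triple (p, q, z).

Answer: (3, 1, 0)

Derivation:
step 0: pivot 9 → sign +
step 1: pivot 1 → sign +
step 2: pivot 2/9 → sign +
step 3: pivot -3 → sign −
signature = (3, 1, 0)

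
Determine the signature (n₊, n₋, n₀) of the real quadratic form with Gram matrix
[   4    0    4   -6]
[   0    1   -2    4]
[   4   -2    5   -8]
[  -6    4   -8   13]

step 0: pivot 4 → sign +
step 1: pivot 1 → sign +
step 2: pivot -3 → sign −
step 3: row/col 3 already zero → sign 0
signature = (2, 1, 1)

Answer: (2, 1, 1)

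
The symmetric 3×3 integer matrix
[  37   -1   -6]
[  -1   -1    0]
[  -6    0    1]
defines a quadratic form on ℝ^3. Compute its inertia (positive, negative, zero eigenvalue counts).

Answer: (2, 1, 0)

Derivation:
step 0: pivot 37 → sign +
step 1: pivot -38/37 → sign −
step 2: pivot 1/19 → sign +
signature = (2, 1, 0)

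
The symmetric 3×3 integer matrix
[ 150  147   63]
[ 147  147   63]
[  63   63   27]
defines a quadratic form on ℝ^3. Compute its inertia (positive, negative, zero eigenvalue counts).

Answer: (2, 0, 1)

Derivation:
step 0: pivot 150 → sign +
step 1: pivot 147/50 → sign +
step 2: row/col 2 already zero → sign 0
signature = (2, 0, 1)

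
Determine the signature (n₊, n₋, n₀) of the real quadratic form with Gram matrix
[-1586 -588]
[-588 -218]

step 0: pivot -1586 → sign −
step 1: pivot -2/793 → sign −
signature = (0, 2, 0)

Answer: (0, 2, 0)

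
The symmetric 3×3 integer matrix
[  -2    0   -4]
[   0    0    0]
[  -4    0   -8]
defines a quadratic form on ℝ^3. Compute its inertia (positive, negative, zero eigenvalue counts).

Answer: (0, 1, 2)

Derivation:
step 0: pivot -2 → sign −
step 1: row/col 1 already zero → sign 0
step 2: row/col 2 already zero → sign 0
signature = (0, 1, 2)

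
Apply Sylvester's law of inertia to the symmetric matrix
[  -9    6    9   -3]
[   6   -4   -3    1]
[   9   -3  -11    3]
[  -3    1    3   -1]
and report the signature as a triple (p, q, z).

Answer: (1, 3, 0)

Derivation:
step 0: pivot -9 → sign −
step 1: pivot -2 → sign −
step 2: pivot 9/2 → sign +
step 3: pivot -2/9 → sign −
signature = (1, 3, 0)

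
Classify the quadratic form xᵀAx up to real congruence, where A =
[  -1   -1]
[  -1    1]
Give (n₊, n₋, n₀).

step 0: pivot -1 → sign −
step 1: pivot 2 → sign +
signature = (1, 1, 0)

Answer: (1, 1, 0)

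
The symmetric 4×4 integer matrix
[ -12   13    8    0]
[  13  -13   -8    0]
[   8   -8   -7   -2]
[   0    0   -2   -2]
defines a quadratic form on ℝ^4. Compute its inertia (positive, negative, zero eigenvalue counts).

step 0: pivot -12 → sign −
step 1: pivot 13/12 → sign +
step 2: pivot -27/13 → sign −
step 3: pivot -2/27 → sign −
signature = (1, 3, 0)

Answer: (1, 3, 0)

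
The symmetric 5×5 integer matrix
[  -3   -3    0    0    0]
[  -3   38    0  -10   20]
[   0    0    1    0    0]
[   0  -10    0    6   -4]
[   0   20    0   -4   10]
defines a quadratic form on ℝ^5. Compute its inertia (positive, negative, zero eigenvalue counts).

step 0: pivot -3 → sign −
step 1: pivot 41 → sign +
step 2: pivot 1 → sign +
step 3: pivot 146/41 → sign +
step 4: pivot 2/73 → sign +
signature = (4, 1, 0)

Answer: (4, 1, 0)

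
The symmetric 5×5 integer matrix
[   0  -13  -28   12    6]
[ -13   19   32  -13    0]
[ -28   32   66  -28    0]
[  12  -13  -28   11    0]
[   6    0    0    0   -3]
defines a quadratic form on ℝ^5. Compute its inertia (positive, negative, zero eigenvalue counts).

Answer: (3, 2, 0)

Derivation:
step 0: pivot 19 → sign +
step 1: pivot -169/19 → sign −
step 2: pivot 2754/169 → sign +
step 3: pivot -149/153 → sign −
step 4: pivot 1/149 → sign +
signature = (3, 2, 0)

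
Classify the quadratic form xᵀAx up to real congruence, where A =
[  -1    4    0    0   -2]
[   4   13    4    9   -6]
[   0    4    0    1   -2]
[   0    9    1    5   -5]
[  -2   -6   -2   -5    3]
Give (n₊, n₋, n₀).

Answer: (3, 2, 0)

Derivation:
step 0: pivot -1 → sign −
step 1: pivot 29 → sign +
step 2: pivot -16/29 → sign −
step 3: pivot 37/16 → sign +
step 4: pivot 3/37 → sign +
signature = (3, 2, 0)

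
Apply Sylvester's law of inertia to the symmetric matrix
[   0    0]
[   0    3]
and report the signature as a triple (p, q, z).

step 0: pivot 3 → sign +
step 1: row/col 1 already zero → sign 0
signature = (1, 0, 1)

Answer: (1, 0, 1)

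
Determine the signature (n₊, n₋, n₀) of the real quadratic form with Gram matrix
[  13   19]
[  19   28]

step 0: pivot 13 → sign +
step 1: pivot 3/13 → sign +
signature = (2, 0, 0)

Answer: (2, 0, 0)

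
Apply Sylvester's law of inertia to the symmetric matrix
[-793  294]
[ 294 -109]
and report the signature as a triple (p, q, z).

step 0: pivot -793 → sign −
step 1: pivot -1/793 → sign −
signature = (0, 2, 0)

Answer: (0, 2, 0)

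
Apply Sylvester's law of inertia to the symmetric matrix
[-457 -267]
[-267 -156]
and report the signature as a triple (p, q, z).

Answer: (0, 2, 0)

Derivation:
step 0: pivot -457 → sign −
step 1: pivot -3/457 → sign −
signature = (0, 2, 0)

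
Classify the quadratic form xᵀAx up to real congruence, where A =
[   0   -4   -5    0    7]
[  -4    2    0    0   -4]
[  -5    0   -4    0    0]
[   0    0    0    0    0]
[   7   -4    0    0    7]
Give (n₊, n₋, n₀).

Answer: (1, 3, 1)

Derivation:
step 0: pivot 2 → sign +
step 1: pivot -8 → sign −
step 2: pivot -7/8 → sign −
step 3: pivot -3/7 → sign −
step 4: row/col 4 already zero → sign 0
signature = (1, 3, 1)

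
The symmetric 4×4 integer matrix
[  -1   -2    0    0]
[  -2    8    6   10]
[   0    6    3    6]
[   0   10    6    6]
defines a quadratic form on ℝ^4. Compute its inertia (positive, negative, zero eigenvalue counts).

step 0: pivot -1 → sign −
step 1: pivot 12 → sign +
step 2: pivot -7/3 → sign −
step 3: pivot 3/7 → sign +
signature = (2, 2, 0)

Answer: (2, 2, 0)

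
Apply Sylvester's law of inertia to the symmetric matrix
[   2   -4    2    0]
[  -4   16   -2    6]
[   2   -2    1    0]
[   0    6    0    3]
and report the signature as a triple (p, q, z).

Answer: (2, 1, 1)

Derivation:
step 0: pivot 2 → sign +
step 1: pivot 8 → sign +
step 2: pivot -3/2 → sign −
step 3: row/col 3 already zero → sign 0
signature = (2, 1, 1)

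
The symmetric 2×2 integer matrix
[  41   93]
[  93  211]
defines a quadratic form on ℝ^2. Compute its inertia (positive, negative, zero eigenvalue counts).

Answer: (2, 0, 0)

Derivation:
step 0: pivot 41 → sign +
step 1: pivot 2/41 → sign +
signature = (2, 0, 0)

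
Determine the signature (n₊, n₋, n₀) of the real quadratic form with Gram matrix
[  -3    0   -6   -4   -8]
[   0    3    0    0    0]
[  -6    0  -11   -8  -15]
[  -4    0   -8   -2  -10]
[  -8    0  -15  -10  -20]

Answer: (4, 1, 0)

Derivation:
step 0: pivot -3 → sign −
step 1: pivot 3 → sign +
step 2: pivot 1 → sign +
step 3: pivot 10/3 → sign +
step 4: pivot 1/5 → sign +
signature = (4, 1, 0)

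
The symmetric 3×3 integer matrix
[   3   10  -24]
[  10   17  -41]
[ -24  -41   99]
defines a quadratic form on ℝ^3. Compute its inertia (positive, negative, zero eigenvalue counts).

step 0: pivot 3 → sign +
step 1: pivot -49/3 → sign −
step 2: pivot 6/49 → sign +
signature = (2, 1, 0)

Answer: (2, 1, 0)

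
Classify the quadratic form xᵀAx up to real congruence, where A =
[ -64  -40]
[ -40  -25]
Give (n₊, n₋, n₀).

step 0: pivot -64 → sign −
step 1: row/col 1 already zero → sign 0
signature = (0, 1, 1)

Answer: (0, 1, 1)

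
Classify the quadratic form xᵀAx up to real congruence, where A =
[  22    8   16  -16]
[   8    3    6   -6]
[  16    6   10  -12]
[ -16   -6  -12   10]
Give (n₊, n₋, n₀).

Answer: (2, 2, 0)

Derivation:
step 0: pivot 22 → sign +
step 1: pivot 1/11 → sign +
step 2: pivot -2 → sign −
step 3: pivot -2 → sign −
signature = (2, 2, 0)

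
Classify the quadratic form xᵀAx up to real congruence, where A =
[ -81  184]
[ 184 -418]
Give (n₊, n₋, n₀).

Answer: (0, 2, 0)

Derivation:
step 0: pivot -81 → sign −
step 1: pivot -2/81 → sign −
signature = (0, 2, 0)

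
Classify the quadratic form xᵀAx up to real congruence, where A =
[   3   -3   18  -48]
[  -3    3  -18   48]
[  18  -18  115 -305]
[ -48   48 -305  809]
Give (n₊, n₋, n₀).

step 0: pivot 3 → sign +
step 1: pivot 7 → sign +
step 2: pivot -2/7 → sign −
step 3: row/col 3 already zero → sign 0
signature = (2, 1, 1)

Answer: (2, 1, 1)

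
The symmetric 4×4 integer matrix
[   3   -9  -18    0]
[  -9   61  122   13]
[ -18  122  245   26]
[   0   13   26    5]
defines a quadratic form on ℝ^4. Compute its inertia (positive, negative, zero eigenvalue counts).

step 0: pivot 3 → sign +
step 1: pivot 34 → sign +
step 2: pivot 1 → sign +
step 3: pivot 1/34 → sign +
signature = (4, 0, 0)

Answer: (4, 0, 0)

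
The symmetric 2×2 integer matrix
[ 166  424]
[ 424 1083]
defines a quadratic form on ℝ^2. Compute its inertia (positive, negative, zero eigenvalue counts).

Answer: (2, 0, 0)

Derivation:
step 0: pivot 166 → sign +
step 1: pivot 1/83 → sign +
signature = (2, 0, 0)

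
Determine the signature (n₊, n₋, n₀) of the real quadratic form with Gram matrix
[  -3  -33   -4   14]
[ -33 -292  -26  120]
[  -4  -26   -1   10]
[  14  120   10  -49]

step 0: pivot -3 → sign −
step 1: pivot 71 → sign +
step 2: pivot -49/213 → sign −
step 3: pivot 3/49 → sign +
signature = (2, 2, 0)

Answer: (2, 2, 0)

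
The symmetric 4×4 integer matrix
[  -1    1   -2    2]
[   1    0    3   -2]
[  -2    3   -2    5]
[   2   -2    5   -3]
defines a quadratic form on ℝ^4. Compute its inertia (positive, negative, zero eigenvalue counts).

step 0: pivot -1 → sign −
step 1: pivot 1 → sign +
step 2: pivot 1 → sign +
step 3: row/col 3 already zero → sign 0
signature = (2, 1, 1)

Answer: (2, 1, 1)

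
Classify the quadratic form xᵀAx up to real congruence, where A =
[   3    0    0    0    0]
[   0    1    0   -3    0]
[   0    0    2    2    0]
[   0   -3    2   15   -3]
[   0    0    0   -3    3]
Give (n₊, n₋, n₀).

Answer: (5, 0, 0)

Derivation:
step 0: pivot 3 → sign +
step 1: pivot 1 → sign +
step 2: pivot 2 → sign +
step 3: pivot 4 → sign +
step 4: pivot 3/4 → sign +
signature = (5, 0, 0)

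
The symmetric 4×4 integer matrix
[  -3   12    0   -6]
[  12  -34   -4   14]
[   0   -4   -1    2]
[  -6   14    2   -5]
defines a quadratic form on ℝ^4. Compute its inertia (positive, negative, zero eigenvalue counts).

Answer: (2, 2, 0)

Derivation:
step 0: pivot -3 → sign −
step 1: pivot 14 → sign +
step 2: pivot -15/7 → sign −
step 3: pivot 1/5 → sign +
signature = (2, 2, 0)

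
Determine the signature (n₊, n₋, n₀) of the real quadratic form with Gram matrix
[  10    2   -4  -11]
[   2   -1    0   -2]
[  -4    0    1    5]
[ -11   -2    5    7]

step 0: pivot 10 → sign +
step 1: pivot -7/5 → sign −
step 2: pivot -1/7 → sign −
step 3: pivot -3/2 → sign −
signature = (1, 3, 0)

Answer: (1, 3, 0)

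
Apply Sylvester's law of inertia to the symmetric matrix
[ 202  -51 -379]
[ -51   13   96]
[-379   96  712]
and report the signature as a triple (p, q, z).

Answer: (3, 0, 0)

Derivation:
step 0: pivot 202 → sign +
step 1: pivot 25/202 → sign +
step 2: pivot 3/25 → sign +
signature = (3, 0, 0)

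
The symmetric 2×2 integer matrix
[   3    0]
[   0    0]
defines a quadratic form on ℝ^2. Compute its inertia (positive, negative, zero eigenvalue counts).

Answer: (1, 0, 1)

Derivation:
step 0: pivot 3 → sign +
step 1: row/col 1 already zero → sign 0
signature = (1, 0, 1)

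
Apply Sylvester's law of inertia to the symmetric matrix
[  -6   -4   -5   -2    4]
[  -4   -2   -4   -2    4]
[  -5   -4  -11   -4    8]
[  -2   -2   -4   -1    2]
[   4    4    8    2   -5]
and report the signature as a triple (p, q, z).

step 0: pivot -6 → sign −
step 1: pivot 2/3 → sign +
step 2: pivot -15/2 → sign −
step 3: pivot 1/5 → sign +
step 4: pivot -1 → sign −
signature = (2, 3, 0)

Answer: (2, 3, 0)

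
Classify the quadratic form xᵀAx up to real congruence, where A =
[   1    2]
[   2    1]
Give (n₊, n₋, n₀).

step 0: pivot 1 → sign +
step 1: pivot -3 → sign −
signature = (1, 1, 0)

Answer: (1, 1, 0)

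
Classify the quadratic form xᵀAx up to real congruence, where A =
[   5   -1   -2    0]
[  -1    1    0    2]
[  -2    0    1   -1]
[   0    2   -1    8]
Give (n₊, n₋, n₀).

Answer: (3, 0, 1)

Derivation:
step 0: pivot 5 → sign +
step 1: pivot 4/5 → sign +
step 2: pivot 3 → sign +
step 3: row/col 3 already zero → sign 0
signature = (3, 0, 1)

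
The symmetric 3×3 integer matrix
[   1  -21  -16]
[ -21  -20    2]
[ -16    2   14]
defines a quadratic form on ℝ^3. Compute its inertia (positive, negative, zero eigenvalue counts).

Answer: (1, 2, 0)

Derivation:
step 0: pivot 1 → sign +
step 1: pivot -461 → sign −
step 2: pivot -6/461 → sign −
signature = (1, 2, 0)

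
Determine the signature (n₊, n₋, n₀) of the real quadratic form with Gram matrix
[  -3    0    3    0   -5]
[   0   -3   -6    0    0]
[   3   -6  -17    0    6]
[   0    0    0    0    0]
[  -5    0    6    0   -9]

step 0: pivot -3 → sign −
step 1: pivot -3 → sign −
step 2: pivot -2 → sign −
step 3: pivot -1/6 → sign −
step 4: row/col 4 already zero → sign 0
signature = (0, 4, 1)

Answer: (0, 4, 1)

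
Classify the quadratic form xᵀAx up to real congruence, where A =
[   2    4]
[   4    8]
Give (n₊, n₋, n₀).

step 0: pivot 2 → sign +
step 1: row/col 1 already zero → sign 0
signature = (1, 0, 1)

Answer: (1, 0, 1)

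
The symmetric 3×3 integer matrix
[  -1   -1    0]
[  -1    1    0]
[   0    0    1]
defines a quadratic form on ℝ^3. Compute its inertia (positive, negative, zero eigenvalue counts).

Answer: (2, 1, 0)

Derivation:
step 0: pivot -1 → sign −
step 1: pivot 2 → sign +
step 2: pivot 1 → sign +
signature = (2, 1, 0)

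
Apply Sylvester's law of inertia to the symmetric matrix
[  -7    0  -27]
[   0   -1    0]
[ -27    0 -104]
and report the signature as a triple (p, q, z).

step 0: pivot -7 → sign −
step 1: pivot -1 → sign −
step 2: pivot 1/7 → sign +
signature = (1, 2, 0)

Answer: (1, 2, 0)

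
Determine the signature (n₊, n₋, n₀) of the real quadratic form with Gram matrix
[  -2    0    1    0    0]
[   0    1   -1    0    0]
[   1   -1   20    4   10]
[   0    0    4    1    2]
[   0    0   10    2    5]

step 0: pivot -2 → sign −
step 1: pivot 1 → sign +
step 2: pivot 39/2 → sign +
step 3: pivot 7/39 → sign +
step 4: pivot -1/7 → sign −
signature = (3, 2, 0)

Answer: (3, 2, 0)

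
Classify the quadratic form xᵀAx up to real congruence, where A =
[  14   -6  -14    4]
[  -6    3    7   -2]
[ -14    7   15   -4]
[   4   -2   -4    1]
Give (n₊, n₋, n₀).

Answer: (2, 1, 1)

Derivation:
step 0: pivot 14 → sign +
step 1: pivot 3/7 → sign +
step 2: pivot -4/3 → sign −
step 3: row/col 3 already zero → sign 0
signature = (2, 1, 1)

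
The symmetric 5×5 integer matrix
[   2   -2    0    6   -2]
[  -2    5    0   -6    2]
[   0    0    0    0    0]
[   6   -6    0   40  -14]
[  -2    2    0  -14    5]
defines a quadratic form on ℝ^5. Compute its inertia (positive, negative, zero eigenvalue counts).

Answer: (4, 0, 1)

Derivation:
step 0: pivot 2 → sign +
step 1: pivot 3 → sign +
step 2: pivot 22 → sign +
step 3: pivot 1/11 → sign +
step 4: row/col 4 already zero → sign 0
signature = (4, 0, 1)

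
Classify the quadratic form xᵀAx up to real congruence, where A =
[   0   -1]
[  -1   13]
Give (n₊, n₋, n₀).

step 0: pivot 13 → sign +
step 1: pivot -1/13 → sign −
signature = (1, 1, 0)

Answer: (1, 1, 0)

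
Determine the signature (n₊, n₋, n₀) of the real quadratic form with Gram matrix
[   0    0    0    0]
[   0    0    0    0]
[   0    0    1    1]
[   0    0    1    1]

Answer: (1, 0, 3)

Derivation:
step 0: pivot 1 → sign +
step 1: row/col 1 already zero → sign 0
step 2: row/col 2 already zero → sign 0
step 3: row/col 3 already zero → sign 0
signature = (1, 0, 3)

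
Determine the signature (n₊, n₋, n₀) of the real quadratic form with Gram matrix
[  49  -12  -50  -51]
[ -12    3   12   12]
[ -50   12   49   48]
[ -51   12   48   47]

step 0: pivot 49 → sign +
step 1: pivot 3/49 → sign +
step 2: pivot -3 → sign −
step 3: pivot 2 → sign +
signature = (3, 1, 0)

Answer: (3, 1, 0)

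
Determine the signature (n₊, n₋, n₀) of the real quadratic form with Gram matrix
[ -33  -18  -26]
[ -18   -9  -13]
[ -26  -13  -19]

step 0: pivot -33 → sign −
step 1: pivot 9/11 → sign +
step 2: pivot -2/9 → sign −
signature = (1, 2, 0)

Answer: (1, 2, 0)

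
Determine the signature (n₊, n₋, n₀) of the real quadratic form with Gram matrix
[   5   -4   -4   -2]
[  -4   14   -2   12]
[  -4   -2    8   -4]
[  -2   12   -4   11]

Answer: (4, 0, 0)

Derivation:
step 0: pivot 5 → sign +
step 1: pivot 54/5 → sign +
step 2: pivot 62/27 → sign +
step 3: pivot 1/31 → sign +
signature = (4, 0, 0)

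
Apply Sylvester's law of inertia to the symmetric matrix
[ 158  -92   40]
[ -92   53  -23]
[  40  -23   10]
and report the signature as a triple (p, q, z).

Answer: (2, 1, 0)

Derivation:
step 0: pivot 158 → sign +
step 1: pivot -45/79 → sign −
step 2: pivot 1/45 → sign +
signature = (2, 1, 0)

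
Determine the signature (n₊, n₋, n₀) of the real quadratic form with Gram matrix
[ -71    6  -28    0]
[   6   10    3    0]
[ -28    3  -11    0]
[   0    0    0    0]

step 0: pivot -71 → sign −
step 1: pivot 746/71 → sign +
step 2: pivot 3/746 → sign +
step 3: row/col 3 already zero → sign 0
signature = (2, 1, 1)

Answer: (2, 1, 1)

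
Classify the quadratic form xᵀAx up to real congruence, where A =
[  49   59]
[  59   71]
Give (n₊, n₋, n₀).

step 0: pivot 49 → sign +
step 1: pivot -2/49 → sign −
signature = (1, 1, 0)

Answer: (1, 1, 0)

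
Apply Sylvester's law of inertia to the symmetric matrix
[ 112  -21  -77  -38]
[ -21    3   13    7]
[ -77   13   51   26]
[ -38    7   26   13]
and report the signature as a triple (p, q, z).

Answer: (3, 1, 0)

Derivation:
step 0: pivot 112 → sign +
step 1: pivot -15/16 → sign −
step 2: pivot 4/15 → sign +
step 3: pivot 3/28 → sign +
signature = (3, 1, 0)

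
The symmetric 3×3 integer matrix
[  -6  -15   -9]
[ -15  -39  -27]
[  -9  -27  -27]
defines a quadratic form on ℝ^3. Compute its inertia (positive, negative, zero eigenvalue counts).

Answer: (0, 2, 1)

Derivation:
step 0: pivot -6 → sign −
step 1: pivot -3/2 → sign −
step 2: row/col 2 already zero → sign 0
signature = (0, 2, 1)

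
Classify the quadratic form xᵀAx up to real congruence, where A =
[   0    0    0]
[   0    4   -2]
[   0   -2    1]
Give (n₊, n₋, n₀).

step 0: pivot 4 → sign +
step 1: row/col 1 already zero → sign 0
step 2: row/col 2 already zero → sign 0
signature = (1, 0, 2)

Answer: (1, 0, 2)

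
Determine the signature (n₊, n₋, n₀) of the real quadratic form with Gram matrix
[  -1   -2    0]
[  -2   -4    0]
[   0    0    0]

step 0: pivot -1 → sign −
step 1: row/col 1 already zero → sign 0
step 2: row/col 2 already zero → sign 0
signature = (0, 1, 2)

Answer: (0, 1, 2)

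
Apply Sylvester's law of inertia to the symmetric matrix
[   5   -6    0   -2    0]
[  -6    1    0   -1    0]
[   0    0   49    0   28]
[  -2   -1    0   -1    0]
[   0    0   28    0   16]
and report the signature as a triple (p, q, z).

step 0: pivot 5 → sign +
step 1: pivot -31/5 → sign −
step 2: pivot 49 → sign +
step 3: pivot 2/31 → sign +
step 4: row/col 4 already zero → sign 0
signature = (3, 1, 1)

Answer: (3, 1, 1)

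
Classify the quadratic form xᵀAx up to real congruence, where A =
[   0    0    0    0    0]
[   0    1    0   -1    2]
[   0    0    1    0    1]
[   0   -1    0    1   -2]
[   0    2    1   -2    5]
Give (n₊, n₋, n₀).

step 0: pivot 1 → sign +
step 1: pivot 1 → sign +
step 2: row/col 2 already zero → sign 0
step 3: row/col 3 already zero → sign 0
step 4: row/col 4 already zero → sign 0
signature = (2, 0, 3)

Answer: (2, 0, 3)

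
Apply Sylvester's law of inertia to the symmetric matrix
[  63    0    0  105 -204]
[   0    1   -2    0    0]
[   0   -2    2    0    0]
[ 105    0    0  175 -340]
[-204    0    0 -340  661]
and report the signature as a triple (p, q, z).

Answer: (3, 1, 1)

Derivation:
step 0: pivot 63 → sign +
step 1: pivot 1 → sign +
step 2: pivot -2 → sign −
step 3: pivot 3/7 → sign +
step 4: row/col 4 already zero → sign 0
signature = (3, 1, 1)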